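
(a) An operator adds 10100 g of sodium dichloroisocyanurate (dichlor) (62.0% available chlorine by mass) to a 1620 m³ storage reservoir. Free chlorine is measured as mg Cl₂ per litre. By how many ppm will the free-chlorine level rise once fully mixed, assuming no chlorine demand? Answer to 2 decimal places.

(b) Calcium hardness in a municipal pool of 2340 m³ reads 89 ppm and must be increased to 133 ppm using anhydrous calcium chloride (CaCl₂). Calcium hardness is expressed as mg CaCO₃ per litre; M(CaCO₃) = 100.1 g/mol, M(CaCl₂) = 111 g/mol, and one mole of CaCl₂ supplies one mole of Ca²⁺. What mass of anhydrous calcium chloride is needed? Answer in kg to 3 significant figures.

(a) 3.87 ppm; (b) 114 kg

(a) Volume: 1620 m³ = 1,620,000 L.
(a) Available chlorine delivered: 10,100 g × 0.62 = 6262 g as Cl₂.
(a) Concentration rise: 6262 g / 1,620,000 L = 3.865 mg/L = 3.87 ppm.

(b) Volume: 2340 m³ = 2,340,000 L.
(b) Hardness to add: (133 − 89) = 44 mg/L as CaCO₃ × 2,340,000 L = 103,000 g as CaCO₃.
(b) Moles of Ca²⁺ (1 mol Ca²⁺ ≡ 1 mol CaCO₃): 103,000 / 100.1 g/mol = 1029 mol.
(b) Mass of CaCl₂: 1029 × 111 = 114,200 g.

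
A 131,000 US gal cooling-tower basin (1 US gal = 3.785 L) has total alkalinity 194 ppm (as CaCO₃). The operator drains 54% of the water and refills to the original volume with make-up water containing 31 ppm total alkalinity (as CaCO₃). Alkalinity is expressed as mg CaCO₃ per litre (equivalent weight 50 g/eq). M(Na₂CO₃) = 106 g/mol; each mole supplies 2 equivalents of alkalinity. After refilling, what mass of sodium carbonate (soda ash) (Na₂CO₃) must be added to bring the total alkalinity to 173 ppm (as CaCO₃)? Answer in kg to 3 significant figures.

Volume: 131,000 US gal × 3.785 L/gal = 495,835 L.
After draining 54% and refilling: 194 × 0.46 + 31 × 0.54 = 105.98 ppm.
Deficit to target: 173 − 105.98 = 67.02 mg/L.
As CaCO₃: 67.02 mg/L × 495,835 L = 33,230 g; ÷ 50 g/eq ÷ 2 = 332.3 mol Na₂CO₃.
Mass: 332.3 × 106 = 35,220 g.

35.2 kg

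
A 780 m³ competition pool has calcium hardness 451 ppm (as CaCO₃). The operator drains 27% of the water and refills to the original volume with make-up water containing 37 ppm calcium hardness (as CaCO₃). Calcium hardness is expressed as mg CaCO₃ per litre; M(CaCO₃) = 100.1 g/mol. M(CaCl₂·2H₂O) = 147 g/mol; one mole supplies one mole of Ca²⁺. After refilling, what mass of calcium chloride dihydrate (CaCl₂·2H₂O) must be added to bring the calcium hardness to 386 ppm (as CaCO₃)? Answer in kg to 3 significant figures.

Volume: 780 m³ = 780,000 L.
After draining 27% and refilling: 451 × 0.73 + 37 × 0.27 = 339.22 ppm.
Deficit to target: 386 − 339.22 = 46.78 mg/L.
As CaCO₃: 46.78 mg/L × 780,000 L = 36,490 g; ÷ 100.1 = 364.5 mol Ca²⁺.
Mass: 364.5 × 147 = 53,580 g.

53.6 kg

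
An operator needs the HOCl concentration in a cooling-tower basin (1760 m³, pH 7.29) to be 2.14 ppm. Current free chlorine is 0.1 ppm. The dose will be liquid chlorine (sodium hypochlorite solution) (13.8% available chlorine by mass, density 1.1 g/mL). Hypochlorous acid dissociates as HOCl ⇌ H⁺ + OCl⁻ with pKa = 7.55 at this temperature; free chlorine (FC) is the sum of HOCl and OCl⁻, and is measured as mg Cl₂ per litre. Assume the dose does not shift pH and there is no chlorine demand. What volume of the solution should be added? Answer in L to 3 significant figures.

Volume: 1760 m³ = 1,760,000 L.
[OCl⁻]/[HOCl] = 10^(pH − pKa) = 10^(7.29 − 7.55) = 0.5495; fraction as HOCl = 1/(1 + 0.5495) = 0.6454.
Free chlorine required for 2.14 ppm HOCl: 2.14 / 0.6454 = 3.316 ppm.
FC to add: 3.316 − 0.1 = 3.216 mg/L as Cl₂.
Cl₂ equivalent: 3.216 mg/L × 1,760,000 L = 5660 g.
Product at 13.8% available Cl: 5660 / 0.138 = 41,020 g.
Volume: 41,020 g ÷ 1.1 g/mL = 37,290 mL.

37.3 L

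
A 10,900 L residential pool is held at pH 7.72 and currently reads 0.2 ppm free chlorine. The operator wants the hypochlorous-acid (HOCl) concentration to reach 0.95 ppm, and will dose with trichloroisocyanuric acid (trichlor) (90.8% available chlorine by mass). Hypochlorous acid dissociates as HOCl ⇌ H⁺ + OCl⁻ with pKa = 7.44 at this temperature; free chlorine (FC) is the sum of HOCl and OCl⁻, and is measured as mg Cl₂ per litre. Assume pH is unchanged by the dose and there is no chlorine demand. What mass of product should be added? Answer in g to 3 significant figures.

30.7 g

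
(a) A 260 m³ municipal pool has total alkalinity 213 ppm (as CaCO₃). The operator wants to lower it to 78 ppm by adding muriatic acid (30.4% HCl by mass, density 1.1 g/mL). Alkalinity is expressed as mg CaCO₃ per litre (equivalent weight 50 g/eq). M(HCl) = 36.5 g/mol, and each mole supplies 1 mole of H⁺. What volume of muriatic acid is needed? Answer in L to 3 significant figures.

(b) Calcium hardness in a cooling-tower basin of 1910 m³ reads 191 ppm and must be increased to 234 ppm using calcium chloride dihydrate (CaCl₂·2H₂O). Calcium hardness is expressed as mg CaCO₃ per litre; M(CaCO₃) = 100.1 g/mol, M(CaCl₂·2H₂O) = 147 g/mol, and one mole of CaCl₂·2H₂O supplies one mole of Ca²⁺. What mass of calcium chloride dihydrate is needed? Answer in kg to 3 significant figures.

(a) 76.6 L; (b) 121 kg

(a) Volume: 260 m³ = 260,000 L.
(a) Alkalinity to neutralize: (213 − 78) = 135 mg/L as CaCO₃ × 260,000 L = 35,100 g as CaCO₃.
(a) Equivalents of H⁺ required: 35,100 ÷ 50 g/eq = 702 eq = 702 mol HCl.
(a) Mass of HCl: 702 × 36.5 = 25,620 g.
(a) Mass of 30.4% solution: 25,620 / 0.304 = 84,290 g.
(a) Volume: 84,290 g ÷ 1.1 g/mL = 76,620 mL.

(b) Volume: 1910 m³ = 1,910,000 L.
(b) Hardness to add: (234 − 191) = 43 mg/L as CaCO₃ × 1,910,000 L = 82,130 g as CaCO₃.
(b) Moles of Ca²⁺ (1 mol Ca²⁺ ≡ 1 mol CaCO₃): 82,130 / 100.1 g/mol = 820.5 mol.
(b) Mass of CaCl₂·2H₂O: 820.5 × 147 = 120,600 g.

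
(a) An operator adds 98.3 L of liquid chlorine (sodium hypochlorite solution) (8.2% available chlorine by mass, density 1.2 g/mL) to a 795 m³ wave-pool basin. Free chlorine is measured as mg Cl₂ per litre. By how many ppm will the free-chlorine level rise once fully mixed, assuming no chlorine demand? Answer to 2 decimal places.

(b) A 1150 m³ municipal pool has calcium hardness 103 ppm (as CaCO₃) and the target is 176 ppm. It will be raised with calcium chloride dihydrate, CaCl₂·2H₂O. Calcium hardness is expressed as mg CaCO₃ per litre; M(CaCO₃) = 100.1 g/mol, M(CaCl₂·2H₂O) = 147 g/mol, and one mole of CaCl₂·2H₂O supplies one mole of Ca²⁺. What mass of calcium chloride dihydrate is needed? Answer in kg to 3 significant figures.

(a) 12.17 ppm; (b) 123 kg

(a) Volume: 795 m³ = 795,000 L.
(a) Mass of solution: 98.3 L × 1000 mL/L × 1.2 g/mL = 118,000 g.
(a) Available chlorine delivered: 118,000 g × 0.082 = 9673 g as Cl₂.
(a) Concentration rise: 9673 g / 795,000 L = 12.17 mg/L = 12.17 ppm.

(b) Volume: 1150 m³ = 1,150,000 L.
(b) Hardness to add: (176 − 103) = 73 mg/L as CaCO₃ × 1,150,000 L = 83,950 g as CaCO₃.
(b) Moles of Ca²⁺ (1 mol Ca²⁺ ≡ 1 mol CaCO₃): 83,950 / 100.1 g/mol = 838.7 mol.
(b) Mass of CaCl₂·2H₂O: 838.7 × 147 = 123,300 g.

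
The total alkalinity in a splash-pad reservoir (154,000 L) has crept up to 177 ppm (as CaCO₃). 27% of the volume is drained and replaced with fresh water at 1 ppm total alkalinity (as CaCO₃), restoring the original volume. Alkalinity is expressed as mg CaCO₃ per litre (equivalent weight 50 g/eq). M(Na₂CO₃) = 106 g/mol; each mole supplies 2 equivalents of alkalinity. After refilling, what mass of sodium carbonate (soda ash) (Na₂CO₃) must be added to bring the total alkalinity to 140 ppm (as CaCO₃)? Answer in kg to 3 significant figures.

1.72 kg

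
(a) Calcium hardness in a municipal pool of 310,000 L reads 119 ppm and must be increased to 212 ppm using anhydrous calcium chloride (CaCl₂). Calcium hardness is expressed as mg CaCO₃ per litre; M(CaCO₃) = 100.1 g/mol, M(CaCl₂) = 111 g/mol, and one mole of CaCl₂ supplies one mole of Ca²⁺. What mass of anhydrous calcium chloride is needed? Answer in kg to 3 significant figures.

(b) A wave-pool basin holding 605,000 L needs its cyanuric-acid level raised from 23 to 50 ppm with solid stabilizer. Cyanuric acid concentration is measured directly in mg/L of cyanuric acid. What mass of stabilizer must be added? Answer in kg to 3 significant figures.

(a) 32.0 kg; (b) 16.3 kg

(a) Hardness to add: (212 − 119) = 93 mg/L as CaCO₃ × 310,000 L = 28,830 g as CaCO₃.
(a) Moles of Ca²⁺ (1 mol Ca²⁺ ≡ 1 mol CaCO₃): 28,830 / 100.1 g/mol = 288 mol.
(a) Mass of CaCl₂: 288 × 111 = 31,970 g.

(b) CYA to add: (50 − 23) = 27 mg/L × 605,000 L = 16,340 g cyanuric acid.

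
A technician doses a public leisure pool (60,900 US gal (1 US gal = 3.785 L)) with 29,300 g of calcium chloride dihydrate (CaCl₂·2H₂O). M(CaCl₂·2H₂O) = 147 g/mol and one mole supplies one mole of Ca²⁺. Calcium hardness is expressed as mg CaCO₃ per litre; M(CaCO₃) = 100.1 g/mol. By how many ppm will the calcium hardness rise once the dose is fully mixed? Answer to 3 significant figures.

86.6 ppm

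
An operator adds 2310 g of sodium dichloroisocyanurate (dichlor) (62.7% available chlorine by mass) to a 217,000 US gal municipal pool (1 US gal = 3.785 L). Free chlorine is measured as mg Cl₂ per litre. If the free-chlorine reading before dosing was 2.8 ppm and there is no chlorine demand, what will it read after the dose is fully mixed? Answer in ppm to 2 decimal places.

4.56 ppm

Volume: 217,000 US gal × 3.785 L/gal = 821,345 L.
Available chlorine delivered: 2310 g × 0.627 = 1448 g as Cl₂.
Concentration rise: 1448 g / 821,345 L = 1.763 mg/L = 1.76 ppm.
Final FC: 2.8 + 1.76 = 4.56 ppm.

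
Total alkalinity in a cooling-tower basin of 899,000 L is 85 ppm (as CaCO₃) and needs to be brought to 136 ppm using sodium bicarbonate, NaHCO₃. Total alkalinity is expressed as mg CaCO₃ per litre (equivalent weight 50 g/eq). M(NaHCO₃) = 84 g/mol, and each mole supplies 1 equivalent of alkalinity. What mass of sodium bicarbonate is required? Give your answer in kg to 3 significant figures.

77.0 kg

Alkalinity to add: (136 − 85) = 51 mg/L as CaCO₃ × 899,000 L = 45,850 g as CaCO₃.
Equivalents: 45,850 g ÷ 50 g/eq = 917 eq.
NaHCO₃ supplies 1 eq per mole → 917 mol.
Mass: 917 mol × 84 g/mol = 77,030 g.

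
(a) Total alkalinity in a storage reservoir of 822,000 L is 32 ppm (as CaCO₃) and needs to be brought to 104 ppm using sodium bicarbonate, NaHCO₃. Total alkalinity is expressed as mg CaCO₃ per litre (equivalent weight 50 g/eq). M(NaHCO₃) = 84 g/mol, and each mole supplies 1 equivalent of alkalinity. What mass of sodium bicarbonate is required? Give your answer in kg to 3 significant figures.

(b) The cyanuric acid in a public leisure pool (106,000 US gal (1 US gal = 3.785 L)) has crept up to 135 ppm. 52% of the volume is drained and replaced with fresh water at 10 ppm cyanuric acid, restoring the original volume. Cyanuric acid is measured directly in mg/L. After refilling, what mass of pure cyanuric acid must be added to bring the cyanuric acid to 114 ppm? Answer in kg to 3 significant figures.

(a) Alkalinity to add: (104 − 32) = 72 mg/L as CaCO₃ × 822,000 L = 59,180 g as CaCO₃.
(a) Equivalents: 59,180 g ÷ 50 g/eq = 1184 eq.
(a) NaHCO₃ supplies 1 eq per mole → 1184 mol.
(a) Mass: 1184 mol × 84 g/mol = 99,430 g.

(b) Volume: 106,000 US gal × 3.785 L/gal = 401,210 L.
(b) After draining 52% and refilling: 135 × 0.48 + 10 × 0.52 = 70 ppm.
(b) Deficit to target: 114 − 70 = 44 mg/L.
(b) Mass: 44 mg/L × 401,210 L = 17,650 g cyanuric acid.

(a) 99.4 kg; (b) 17.7 kg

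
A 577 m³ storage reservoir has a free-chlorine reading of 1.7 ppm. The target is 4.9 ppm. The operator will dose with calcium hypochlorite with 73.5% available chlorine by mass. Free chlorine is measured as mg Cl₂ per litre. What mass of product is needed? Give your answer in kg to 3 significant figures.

Volume: 577 m³ = 577,000 L.
Chlorine deficit: 4.9 − 1.7 = 3.2 ppm = 3.2 mg/L as Cl₂.
Cl₂ equivalent needed: 3.2 mg/L × 577,000 L = 1,846,000 mg = 1846 g.
Product at 73.5% available chlorine: 1846 / 0.735 = 2512 g.

2.51 kg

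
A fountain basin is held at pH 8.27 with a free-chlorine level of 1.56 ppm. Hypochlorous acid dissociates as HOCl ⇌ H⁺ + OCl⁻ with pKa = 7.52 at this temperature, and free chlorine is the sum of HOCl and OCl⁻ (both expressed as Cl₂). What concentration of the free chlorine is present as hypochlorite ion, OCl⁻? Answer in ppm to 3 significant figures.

[OCl⁻]/[HOCl] = 10^(pH − pKa) = 10^(8.27 − 7.52) = 10^0.75 = 5.623.
Fraction as HOCl = 1 / (1 + 5.623) = 0.151.
OCl⁻ = (1 − 0.151) × 1.56 ppm = 1.324 ppm.

1.32 ppm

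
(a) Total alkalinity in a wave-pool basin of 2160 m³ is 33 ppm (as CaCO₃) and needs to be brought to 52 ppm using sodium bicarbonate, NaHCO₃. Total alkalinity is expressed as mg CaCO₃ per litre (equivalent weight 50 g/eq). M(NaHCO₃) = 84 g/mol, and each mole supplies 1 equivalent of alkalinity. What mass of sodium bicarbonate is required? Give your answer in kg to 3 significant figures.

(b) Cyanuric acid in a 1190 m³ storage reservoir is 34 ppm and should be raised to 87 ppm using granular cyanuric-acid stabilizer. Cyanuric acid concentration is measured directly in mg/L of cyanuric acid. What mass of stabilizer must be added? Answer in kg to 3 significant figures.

(a) 68.9 kg; (b) 63.1 kg

(a) Volume: 2160 m³ = 2,160,000 L.
(a) Alkalinity to add: (52 − 33) = 19 mg/L as CaCO₃ × 2,160,000 L = 41,040 g as CaCO₃.
(a) Equivalents: 41,040 g ÷ 50 g/eq = 820.8 eq.
(a) NaHCO₃ supplies 1 eq per mole → 820.8 mol.
(a) Mass: 820.8 mol × 84 g/mol = 68,950 g.

(b) Volume: 1190 m³ = 1,190,000 L.
(b) CYA to add: (87 − 34) = 53 mg/L × 1,190,000 L = 63,070 g cyanuric acid.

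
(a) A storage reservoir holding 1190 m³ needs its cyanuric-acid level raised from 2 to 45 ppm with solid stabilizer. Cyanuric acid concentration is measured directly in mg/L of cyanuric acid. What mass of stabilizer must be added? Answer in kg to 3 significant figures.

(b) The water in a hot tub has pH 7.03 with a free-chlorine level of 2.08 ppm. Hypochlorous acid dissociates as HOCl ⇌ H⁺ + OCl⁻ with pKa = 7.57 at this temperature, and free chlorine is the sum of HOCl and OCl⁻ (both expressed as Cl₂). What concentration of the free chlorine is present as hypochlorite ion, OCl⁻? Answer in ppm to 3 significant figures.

(a) 51.2 kg; (b) 0.466 ppm

(a) Volume: 1190 m³ = 1,190,000 L.
(a) CYA to add: (45 − 2) = 43 mg/L × 1,190,000 L = 51,170 g cyanuric acid.

(b) [OCl⁻]/[HOCl] = 10^(pH − pKa) = 10^(7.03 − 7.57) = 10^-0.54 = 0.2884.
(b) Fraction as HOCl = 1 / (1 + 0.2884) = 0.7762.
(b) OCl⁻ = (1 − 0.7762) × 2.08 ppm = 0.4656 ppm.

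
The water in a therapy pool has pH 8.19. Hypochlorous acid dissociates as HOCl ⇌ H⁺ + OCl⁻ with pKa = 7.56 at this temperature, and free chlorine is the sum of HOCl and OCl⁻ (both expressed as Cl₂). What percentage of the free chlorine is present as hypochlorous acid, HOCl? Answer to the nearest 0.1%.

[OCl⁻]/[HOCl] = 10^(pH − pKa) = 10^(8.19 − 7.56) = 10^0.63 = 4.266.
Fraction as HOCl = 1 / (1 + 4.266) = 0.1899.

19.0%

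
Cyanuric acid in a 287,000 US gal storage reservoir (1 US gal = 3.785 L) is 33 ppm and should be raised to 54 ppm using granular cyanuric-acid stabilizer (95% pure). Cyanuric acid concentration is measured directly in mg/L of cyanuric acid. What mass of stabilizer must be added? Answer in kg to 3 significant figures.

Volume: 287,000 US gal × 3.785 L/gal = 1,086,295 L.
CYA to add: (54 − 33) = 21 mg/L × 1,086,295 L = 22,810 g cyanuric acid.
At 95% purity: 22,810 / 0.95 = 24,010 g product.

24.0 kg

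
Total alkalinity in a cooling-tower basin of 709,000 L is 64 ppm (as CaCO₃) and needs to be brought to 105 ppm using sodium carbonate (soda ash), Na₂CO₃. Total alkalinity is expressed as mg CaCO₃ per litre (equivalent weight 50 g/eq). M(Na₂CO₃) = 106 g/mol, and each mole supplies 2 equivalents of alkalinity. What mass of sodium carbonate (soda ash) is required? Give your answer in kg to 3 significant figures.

30.8 kg

Alkalinity to add: (105 − 64) = 41 mg/L as CaCO₃ × 709,000 L = 29,070 g as CaCO₃.
Equivalents: 29,070 g ÷ 50 g/eq = 581.4 eq.
Each mole of Na₂CO₃ supplies 2 eq, so 581.4 / 2 = 290.7 mol.
Mass: 290.7 mol × 106 g/mol = 30,810 g.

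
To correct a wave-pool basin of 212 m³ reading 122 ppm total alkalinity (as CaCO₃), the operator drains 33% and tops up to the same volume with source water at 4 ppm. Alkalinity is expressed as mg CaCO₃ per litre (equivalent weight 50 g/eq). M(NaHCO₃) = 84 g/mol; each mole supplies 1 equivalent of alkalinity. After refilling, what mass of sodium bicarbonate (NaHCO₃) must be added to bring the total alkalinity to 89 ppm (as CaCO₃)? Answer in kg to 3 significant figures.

2.12 kg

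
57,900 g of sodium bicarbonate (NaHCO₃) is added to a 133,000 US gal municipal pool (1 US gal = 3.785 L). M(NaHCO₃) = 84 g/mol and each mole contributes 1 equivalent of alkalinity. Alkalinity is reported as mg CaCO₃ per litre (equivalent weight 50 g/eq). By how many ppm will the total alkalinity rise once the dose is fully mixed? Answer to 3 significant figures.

68.5 ppm

Volume: 133,000 US gal × 3.785 L/gal = 503,405 L.
Moles of NaHCO₃: 57,900 g ÷ 84 g/mol = 689.3 mol → 689.3 eq of alkalinity.
As CaCO₃: 689.3 eq × 50 g/eq = 34,460 g.
Rise: 34,460 g / 503,405 L × 1000 = 68.46 mg/L.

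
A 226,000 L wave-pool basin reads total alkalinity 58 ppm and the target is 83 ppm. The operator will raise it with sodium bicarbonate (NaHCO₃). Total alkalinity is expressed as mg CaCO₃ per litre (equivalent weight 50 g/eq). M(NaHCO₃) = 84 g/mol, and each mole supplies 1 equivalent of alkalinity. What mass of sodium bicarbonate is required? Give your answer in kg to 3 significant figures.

9.49 kg

Alkalinity to add: (83 − 58) = 25 mg/L as CaCO₃ × 226,000 L = 5650 g as CaCO₃.
Equivalents: 5650 g ÷ 50 g/eq = 113 eq.
NaHCO₃ supplies 1 eq per mole → 113 mol.
Mass: 113 mol × 84 g/mol = 9492 g.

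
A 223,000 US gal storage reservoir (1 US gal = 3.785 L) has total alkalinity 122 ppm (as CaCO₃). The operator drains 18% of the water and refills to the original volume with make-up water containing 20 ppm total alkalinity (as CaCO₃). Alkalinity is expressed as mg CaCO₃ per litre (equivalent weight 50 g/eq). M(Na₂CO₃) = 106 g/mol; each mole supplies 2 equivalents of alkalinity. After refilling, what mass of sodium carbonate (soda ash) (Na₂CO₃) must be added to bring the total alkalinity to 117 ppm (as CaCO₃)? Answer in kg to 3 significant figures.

Volume: 223,000 US gal × 3.785 L/gal = 844,055 L.
After draining 18% and refilling: 122 × 0.82 + 20 × 0.18 = 103.64 ppm.
Deficit to target: 117 − 103.64 = 13.36 mg/L.
As CaCO₃: 13.36 mg/L × 844,055 L = 11,280 g; ÷ 50 g/eq ÷ 2 = 112.8 mol Na₂CO₃.
Mass: 112.8 × 106 = 11,950 g.

12.0 kg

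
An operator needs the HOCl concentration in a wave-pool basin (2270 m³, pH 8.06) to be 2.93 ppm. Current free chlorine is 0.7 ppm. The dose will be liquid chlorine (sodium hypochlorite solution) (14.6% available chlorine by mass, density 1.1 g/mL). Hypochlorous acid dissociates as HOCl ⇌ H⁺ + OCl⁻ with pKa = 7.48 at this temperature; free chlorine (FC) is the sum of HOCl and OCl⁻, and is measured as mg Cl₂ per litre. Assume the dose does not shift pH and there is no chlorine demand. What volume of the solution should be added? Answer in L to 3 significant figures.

Volume: 2270 m³ = 2,270,000 L.
[OCl⁻]/[HOCl] = 10^(pH − pKa) = 10^(8.06 − 7.48) = 3.802; fraction as HOCl = 1/(1 + 3.802) = 0.2083.
Free chlorine required for 2.93 ppm HOCl: 2.93 / 0.2083 = 14.07 ppm.
FC to add: 14.07 − 0.7 = 13.37 mg/L as Cl₂.
Cl₂ equivalent: 13.37 mg/L × 2,270,000 L = 30,350 g.
Product at 14.6% available Cl: 30,350 / 0.146 = 207,900 g.
Volume: 207,900 g ÷ 1.1 g/mL = 189,000 mL.

189 L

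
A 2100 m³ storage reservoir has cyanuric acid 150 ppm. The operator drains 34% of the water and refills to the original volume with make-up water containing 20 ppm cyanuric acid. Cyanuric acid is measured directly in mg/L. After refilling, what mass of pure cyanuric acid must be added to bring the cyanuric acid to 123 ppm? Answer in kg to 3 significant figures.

36.1 kg

Volume: 2100 m³ = 2,100,000 L.
After draining 34% and refilling: 150 × 0.66 + 20 × 0.34 = 105.8 ppm.
Deficit to target: 123 − 105.8 = 17.2 mg/L.
Mass: 17.2 mg/L × 2,100,000 L = 36,120 g cyanuric acid.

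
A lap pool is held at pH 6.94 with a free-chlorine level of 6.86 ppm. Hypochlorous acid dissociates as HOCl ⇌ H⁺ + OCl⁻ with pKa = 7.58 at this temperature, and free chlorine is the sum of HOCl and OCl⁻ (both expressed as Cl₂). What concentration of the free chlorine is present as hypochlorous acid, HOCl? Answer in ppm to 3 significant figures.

[OCl⁻]/[HOCl] = 10^(pH − pKa) = 10^(6.94 − 7.58) = 10^-0.64 = 0.2291.
Fraction as HOCl = 1 / (1 + 0.2291) = 0.8136.
HOCl = 0.8136 × 6.86 ppm = 5.581 ppm.

5.58 ppm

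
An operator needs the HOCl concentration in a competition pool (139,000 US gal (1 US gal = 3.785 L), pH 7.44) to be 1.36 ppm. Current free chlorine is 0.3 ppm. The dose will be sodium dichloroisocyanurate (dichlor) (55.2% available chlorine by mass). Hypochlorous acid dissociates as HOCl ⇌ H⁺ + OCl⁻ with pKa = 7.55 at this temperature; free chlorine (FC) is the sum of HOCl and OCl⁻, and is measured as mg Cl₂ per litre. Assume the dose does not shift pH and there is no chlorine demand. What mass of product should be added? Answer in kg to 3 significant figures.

Volume: 139,000 US gal × 3.785 L/gal = 526,115 L.
[OCl⁻]/[HOCl] = 10^(pH − pKa) = 10^(7.44 − 7.55) = 0.7762; fraction as HOCl = 1/(1 + 0.7762) = 0.563.
Free chlorine required for 1.36 ppm HOCl: 1.36 / 0.563 = 2.416 ppm.
FC to add: 2.416 − 0.3 = 2.116 mg/L as Cl₂.
Cl₂ equivalent: 2.116 mg/L × 526,115 L = 1113 g.
Product at 55.2% available Cl: 1113 / 0.552 = 2016 g.

2.02 kg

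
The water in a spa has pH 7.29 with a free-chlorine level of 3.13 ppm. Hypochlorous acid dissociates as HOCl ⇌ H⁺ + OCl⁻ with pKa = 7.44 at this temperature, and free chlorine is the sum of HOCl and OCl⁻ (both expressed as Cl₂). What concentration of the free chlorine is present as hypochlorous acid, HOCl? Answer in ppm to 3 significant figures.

1.83 ppm

[OCl⁻]/[HOCl] = 10^(pH − pKa) = 10^(7.29 − 7.44) = 10^-0.15 = 0.7079.
Fraction as HOCl = 1 / (1 + 0.7079) = 0.5855.
HOCl = 0.5855 × 3.13 ppm = 1.833 ppm.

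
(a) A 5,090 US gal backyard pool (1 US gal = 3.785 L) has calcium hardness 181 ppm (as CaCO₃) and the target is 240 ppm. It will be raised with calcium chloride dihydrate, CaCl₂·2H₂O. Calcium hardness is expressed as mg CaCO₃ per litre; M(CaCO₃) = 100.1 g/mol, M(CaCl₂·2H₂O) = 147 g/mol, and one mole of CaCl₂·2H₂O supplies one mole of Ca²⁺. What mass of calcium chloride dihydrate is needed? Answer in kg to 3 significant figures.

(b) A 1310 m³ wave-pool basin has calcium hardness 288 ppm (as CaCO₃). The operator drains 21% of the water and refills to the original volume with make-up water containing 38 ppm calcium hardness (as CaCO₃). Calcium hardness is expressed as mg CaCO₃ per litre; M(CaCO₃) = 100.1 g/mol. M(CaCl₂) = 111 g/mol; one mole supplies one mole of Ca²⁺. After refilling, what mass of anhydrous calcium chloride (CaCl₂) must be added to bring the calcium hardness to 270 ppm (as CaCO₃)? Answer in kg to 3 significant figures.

(a) 1.67 kg; (b) 50.1 kg

(a) Volume: 5,090 US gal × 3.785 L/gal = 19,266 L.
(a) Hardness to add: (240 − 181) = 59 mg/L as CaCO₃ × 19,266 L = 1137 g as CaCO₃.
(a) Moles of Ca²⁺ (1 mol Ca²⁺ ≡ 1 mol CaCO₃): 1137 / 100.1 g/mol = 11.36 mol.
(a) Mass of CaCl₂·2H₂O: 11.36 × 147 = 1669 g.

(b) Volume: 1310 m³ = 1,310,000 L.
(b) After draining 21% and refilling: 288 × 0.79 + 38 × 0.21 = 235.5 ppm.
(b) Deficit to target: 270 − 235.5 = 34.5 mg/L.
(b) As CaCO₃: 34.5 mg/L × 1,310,000 L = 45,200 g; ÷ 100.1 = 451.5 mol Ca²⁺.
(b) Mass: 451.5 × 111 = 50,120 g.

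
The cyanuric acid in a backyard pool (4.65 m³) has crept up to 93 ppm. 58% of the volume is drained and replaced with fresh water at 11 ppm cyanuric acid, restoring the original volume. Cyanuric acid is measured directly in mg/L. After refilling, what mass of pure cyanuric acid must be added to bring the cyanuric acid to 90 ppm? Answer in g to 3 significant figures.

207 g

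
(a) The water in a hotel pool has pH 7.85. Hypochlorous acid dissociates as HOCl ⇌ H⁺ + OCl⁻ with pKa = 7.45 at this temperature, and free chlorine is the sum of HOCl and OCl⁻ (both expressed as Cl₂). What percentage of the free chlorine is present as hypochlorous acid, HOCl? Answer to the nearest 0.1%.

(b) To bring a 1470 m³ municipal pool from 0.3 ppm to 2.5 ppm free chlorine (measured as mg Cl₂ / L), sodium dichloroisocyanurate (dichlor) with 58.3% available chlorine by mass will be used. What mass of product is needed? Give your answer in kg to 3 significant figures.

(a) 28.5%; (b) 5.55 kg

(a) [OCl⁻]/[HOCl] = 10^(pH − pKa) = 10^(7.85 − 7.45) = 10^0.40 = 2.512.
(a) Fraction as HOCl = 1 / (1 + 2.512) = 0.2847.

(b) Volume: 1470 m³ = 1,470,000 L.
(b) Chlorine deficit: 2.5 − 0.3 = 2.2 ppm = 2.2 mg/L as Cl₂.
(b) Cl₂ equivalent needed: 2.2 mg/L × 1,470,000 L = 3,234,000 mg = 3234 g.
(b) Product at 58.3% available chlorine: 3234 / 0.583 = 5547 g.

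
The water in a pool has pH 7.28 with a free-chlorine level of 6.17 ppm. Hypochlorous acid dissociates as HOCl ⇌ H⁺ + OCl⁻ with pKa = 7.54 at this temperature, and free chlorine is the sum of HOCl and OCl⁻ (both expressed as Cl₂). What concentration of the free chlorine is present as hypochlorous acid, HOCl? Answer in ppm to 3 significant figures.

[OCl⁻]/[HOCl] = 10^(pH − pKa) = 10^(7.28 − 7.54) = 10^-0.26 = 0.5495.
Fraction as HOCl = 1 / (1 + 0.5495) = 0.6454.
HOCl = 0.6454 × 6.17 ppm = 3.982 ppm.

3.98 ppm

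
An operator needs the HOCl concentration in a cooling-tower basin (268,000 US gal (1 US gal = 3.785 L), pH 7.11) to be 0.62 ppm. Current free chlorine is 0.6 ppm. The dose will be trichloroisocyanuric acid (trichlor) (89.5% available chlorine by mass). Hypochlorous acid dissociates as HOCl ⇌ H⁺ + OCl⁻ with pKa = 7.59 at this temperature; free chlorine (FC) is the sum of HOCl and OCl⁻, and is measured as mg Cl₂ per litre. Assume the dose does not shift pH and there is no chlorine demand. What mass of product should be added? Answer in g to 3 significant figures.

Volume: 268,000 US gal × 3.785 L/gal = 1,014,380 L.
[OCl⁻]/[HOCl] = 10^(pH − pKa) = 10^(7.11 − 7.59) = 0.3311; fraction as HOCl = 1/(1 + 0.3311) = 0.7512.
Free chlorine required for 0.62 ppm HOCl: 0.62 / 0.7512 = 0.8253 ppm.
FC to add: 0.8253 − 0.6 = 0.2253 mg/L as Cl₂.
Cl₂ equivalent: 0.2253 mg/L × 1,014,380 L = 228.5 g.
Product at 89.5% available Cl: 228.5 / 0.895 = 255.4 g.

255 g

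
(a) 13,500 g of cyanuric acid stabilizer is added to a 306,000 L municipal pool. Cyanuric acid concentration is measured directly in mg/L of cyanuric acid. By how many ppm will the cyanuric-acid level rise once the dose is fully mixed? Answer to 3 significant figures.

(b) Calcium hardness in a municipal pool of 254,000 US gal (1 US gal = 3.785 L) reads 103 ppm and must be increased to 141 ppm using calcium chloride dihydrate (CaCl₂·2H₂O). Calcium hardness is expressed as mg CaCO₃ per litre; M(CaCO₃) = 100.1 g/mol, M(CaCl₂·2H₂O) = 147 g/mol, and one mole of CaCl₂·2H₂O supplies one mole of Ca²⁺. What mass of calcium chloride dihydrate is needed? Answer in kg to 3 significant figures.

(a) Rise: 13,500 g / 306,000 L × 1000 = 44.12 mg/L.

(b) Volume: 254,000 US gal × 3.785 L/gal = 961,390 L.
(b) Hardness to add: (141 − 103) = 38 mg/L as CaCO₃ × 961,390 L = 36,530 g as CaCO₃.
(b) Moles of Ca²⁺ (1 mol Ca²⁺ ≡ 1 mol CaCO₃): 36,530 / 100.1 g/mol = 365 mol.
(b) Mass of CaCl₂·2H₂O: 365 × 147 = 53,650 g.

(a) 44.1 ppm; (b) 53.6 kg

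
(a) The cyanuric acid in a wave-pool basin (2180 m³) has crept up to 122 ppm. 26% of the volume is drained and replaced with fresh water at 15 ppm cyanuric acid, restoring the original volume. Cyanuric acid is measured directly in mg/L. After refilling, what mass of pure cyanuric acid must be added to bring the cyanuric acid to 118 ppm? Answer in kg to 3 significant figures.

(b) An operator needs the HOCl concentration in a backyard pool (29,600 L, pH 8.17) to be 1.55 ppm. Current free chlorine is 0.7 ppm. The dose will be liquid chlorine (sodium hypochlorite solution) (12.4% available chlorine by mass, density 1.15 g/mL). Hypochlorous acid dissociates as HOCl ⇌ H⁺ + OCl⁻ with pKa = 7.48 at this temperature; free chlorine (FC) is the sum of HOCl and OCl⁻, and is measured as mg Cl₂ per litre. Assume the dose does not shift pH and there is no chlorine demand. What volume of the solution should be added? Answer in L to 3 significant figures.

(a) Volume: 2180 m³ = 2,180,000 L.
(a) After draining 26% and refilling: 122 × 0.74 + 15 × 0.26 = 94.18 ppm.
(a) Deficit to target: 118 − 94.18 = 23.82 mg/L.
(a) Mass: 23.82 mg/L × 2,180,000 L = 51,930 g cyanuric acid.

(b) [OCl⁻]/[HOCl] = 10^(pH − pKa) = 10^(8.17 − 7.48) = 4.898; fraction as HOCl = 1/(1 + 4.898) = 0.1696.
(b) Free chlorine required for 1.55 ppm HOCl: 1.55 / 0.1696 = 9.142 ppm.
(b) FC to add: 9.142 − 0.7 = 8.442 mg/L as Cl₂.
(b) Cl₂ equivalent: 8.442 mg/L × 29,600 L = 249.9 g.
(b) Product at 12.4% available Cl: 249.9 / 0.124 = 2015 g.
(b) Volume: 2015 g ÷ 1.15 g/mL = 1752 mL.

(a) 51.9 kg; (b) 1.75 L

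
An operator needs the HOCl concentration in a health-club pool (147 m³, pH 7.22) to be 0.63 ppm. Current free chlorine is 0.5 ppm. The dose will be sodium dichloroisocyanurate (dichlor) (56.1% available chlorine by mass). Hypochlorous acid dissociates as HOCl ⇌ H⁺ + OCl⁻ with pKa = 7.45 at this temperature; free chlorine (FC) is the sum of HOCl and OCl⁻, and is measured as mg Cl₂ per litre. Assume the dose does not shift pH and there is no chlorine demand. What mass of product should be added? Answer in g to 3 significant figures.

131 g

Volume: 147 m³ = 147,000 L.
[OCl⁻]/[HOCl] = 10^(pH − pKa) = 10^(7.22 − 7.45) = 0.5888; fraction as HOCl = 1/(1 + 0.5888) = 0.6294.
Free chlorine required for 0.63 ppm HOCl: 0.63 / 0.6294 = 1.001 ppm.
FC to add: 1.001 − 0.5 = 0.501 mg/L as Cl₂.
Cl₂ equivalent: 0.501 mg/L × 147,000 L = 73.64 g.
Product at 56.1% available Cl: 73.64 / 0.561 = 131.3 g.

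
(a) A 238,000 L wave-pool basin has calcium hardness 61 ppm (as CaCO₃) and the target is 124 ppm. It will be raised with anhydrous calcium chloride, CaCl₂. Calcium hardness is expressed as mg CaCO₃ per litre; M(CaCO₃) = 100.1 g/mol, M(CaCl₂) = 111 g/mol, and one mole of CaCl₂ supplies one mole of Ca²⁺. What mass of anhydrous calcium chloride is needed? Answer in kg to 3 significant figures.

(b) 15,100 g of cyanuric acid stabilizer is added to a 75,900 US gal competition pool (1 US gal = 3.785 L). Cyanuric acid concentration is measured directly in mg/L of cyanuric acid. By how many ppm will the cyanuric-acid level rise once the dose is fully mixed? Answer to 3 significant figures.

(a) 16.6 kg; (b) 52.6 ppm

(a) Hardness to add: (124 − 61) = 63 mg/L as CaCO₃ × 238,000 L = 14,990 g as CaCO₃.
(a) Moles of Ca²⁺ (1 mol Ca²⁺ ≡ 1 mol CaCO₃): 14,990 / 100.1 g/mol = 149.8 mol.
(a) Mass of CaCl₂: 149.8 × 111 = 16,630 g.

(b) Volume: 75,900 US gal × 3.785 L/gal = 287,282 L.
(b) Rise: 15,100 g / 287,282 L × 1000 = 52.56 mg/L.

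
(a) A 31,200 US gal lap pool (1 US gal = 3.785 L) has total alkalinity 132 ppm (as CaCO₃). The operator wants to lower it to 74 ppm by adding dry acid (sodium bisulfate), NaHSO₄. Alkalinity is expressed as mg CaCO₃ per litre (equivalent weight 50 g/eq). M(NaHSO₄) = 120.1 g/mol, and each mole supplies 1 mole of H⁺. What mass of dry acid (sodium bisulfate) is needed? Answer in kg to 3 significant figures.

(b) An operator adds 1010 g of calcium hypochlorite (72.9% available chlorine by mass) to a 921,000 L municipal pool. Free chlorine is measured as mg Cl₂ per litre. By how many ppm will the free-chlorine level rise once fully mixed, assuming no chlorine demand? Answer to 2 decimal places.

(a) Volume: 31,200 US gal × 3.785 L/gal = 118,092 L.
(a) Alkalinity to neutralize: (132 − 74) = 58 mg/L as CaCO₃ × 118,092 L = 6849 g as CaCO₃.
(a) Equivalents of H⁺ required: 6849 ÷ 50 g/eq = 137 eq = 137 mol NaHSO₄.
(a) Mass of NaHSO₄: 137 × 120.1 = 16,450 g.

(b) Available chlorine delivered: 1010 g × 0.729 = 736.3 g as Cl₂.
(b) Concentration rise: 736.3 g / 921,000 L = 0.7994 mg/L = 0.80 ppm.

(a) 16.5 kg; (b) 0.80 ppm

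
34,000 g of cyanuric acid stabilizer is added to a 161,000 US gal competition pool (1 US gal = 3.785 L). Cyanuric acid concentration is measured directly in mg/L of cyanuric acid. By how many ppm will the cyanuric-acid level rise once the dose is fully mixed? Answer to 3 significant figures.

55.8 ppm

Volume: 161,000 US gal × 3.785 L/gal = 609,385 L.
Rise: 34,000 g / 609,385 L × 1000 = 55.79 mg/L.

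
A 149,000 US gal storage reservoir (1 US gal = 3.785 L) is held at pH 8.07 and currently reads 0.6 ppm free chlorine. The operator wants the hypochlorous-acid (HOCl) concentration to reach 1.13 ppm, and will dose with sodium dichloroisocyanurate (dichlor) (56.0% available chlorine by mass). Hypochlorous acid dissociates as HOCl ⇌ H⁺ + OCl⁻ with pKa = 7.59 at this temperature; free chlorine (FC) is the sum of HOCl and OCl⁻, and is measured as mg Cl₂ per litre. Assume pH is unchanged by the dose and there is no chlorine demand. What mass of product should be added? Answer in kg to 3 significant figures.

3.97 kg

Volume: 149,000 US gal × 3.785 L/gal = 563,965 L.
[OCl⁻]/[HOCl] = 10^(pH − pKa) = 10^(8.07 − 7.59) = 3.02; fraction as HOCl = 1/(1 + 3.02) = 0.2488.
Free chlorine required for 1.13 ppm HOCl: 1.13 / 0.2488 = 4.543 ppm.
FC to add: 4.543 − 0.6 = 3.943 mg/L as Cl₂.
Cl₂ equivalent: 3.943 mg/L × 563,965 L = 2223 g.
Product at 56.0% available Cl: 2223 / 0.56 = 3970 g.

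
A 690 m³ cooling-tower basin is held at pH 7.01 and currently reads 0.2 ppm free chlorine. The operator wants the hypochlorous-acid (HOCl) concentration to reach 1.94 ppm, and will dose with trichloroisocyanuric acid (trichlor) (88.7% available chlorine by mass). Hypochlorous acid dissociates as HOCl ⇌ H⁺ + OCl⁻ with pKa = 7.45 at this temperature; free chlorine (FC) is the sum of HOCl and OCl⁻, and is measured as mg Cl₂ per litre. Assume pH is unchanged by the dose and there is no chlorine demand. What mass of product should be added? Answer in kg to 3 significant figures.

1.90 kg

Volume: 690 m³ = 690,000 L.
[OCl⁻]/[HOCl] = 10^(pH − pKa) = 10^(7.01 − 7.45) = 0.3631; fraction as HOCl = 1/(1 + 0.3631) = 0.7336.
Free chlorine required for 1.94 ppm HOCl: 1.94 / 0.7336 = 2.644 ppm.
FC to add: 2.644 − 0.2 = 2.444 mg/L as Cl₂.
Cl₂ equivalent: 2.444 mg/L × 690,000 L = 1687 g.
Product at 88.7% available Cl: 1687 / 0.887 = 1901 g.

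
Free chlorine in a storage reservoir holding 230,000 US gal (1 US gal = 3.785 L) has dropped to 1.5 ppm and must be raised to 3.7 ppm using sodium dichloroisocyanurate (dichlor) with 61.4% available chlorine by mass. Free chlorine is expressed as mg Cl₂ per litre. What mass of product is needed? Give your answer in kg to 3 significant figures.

Volume: 230,000 US gal × 3.785 L/gal = 870,550 L.
Chlorine deficit: 3.7 − 1.5 = 2.2 ppm = 2.2 mg/L as Cl₂.
Cl₂ equivalent needed: 2.2 mg/L × 870,550 L = 1,915,000 mg = 1915 g.
Product at 61.4% available chlorine: 1915 / 0.614 = 3119 g.

3.12 kg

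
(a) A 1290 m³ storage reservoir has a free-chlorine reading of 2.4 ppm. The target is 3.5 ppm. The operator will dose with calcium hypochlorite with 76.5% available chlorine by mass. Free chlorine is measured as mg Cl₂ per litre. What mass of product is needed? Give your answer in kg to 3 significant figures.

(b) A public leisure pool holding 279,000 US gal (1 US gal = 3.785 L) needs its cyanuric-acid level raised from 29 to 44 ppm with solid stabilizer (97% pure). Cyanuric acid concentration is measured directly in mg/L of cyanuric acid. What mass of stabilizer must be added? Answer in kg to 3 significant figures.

(a) 1.85 kg; (b) 16.3 kg

(a) Volume: 1290 m³ = 1,290,000 L.
(a) Chlorine deficit: 3.5 − 2.4 = 1.1 ppm = 1.1 mg/L as Cl₂.
(a) Cl₂ equivalent needed: 1.1 mg/L × 1,290,000 L = 1,419,000 mg = 1419 g.
(a) Product at 76.5% available chlorine: 1419 / 0.765 = 1855 g.

(b) Volume: 279,000 US gal × 3.785 L/gal = 1,056,015 L.
(b) CYA to add: (44 − 29) = 15 mg/L × 1,056,015 L = 15,840 g cyanuric acid.
(b) At 97% purity: 15,840 / 0.97 = 16,330 g product.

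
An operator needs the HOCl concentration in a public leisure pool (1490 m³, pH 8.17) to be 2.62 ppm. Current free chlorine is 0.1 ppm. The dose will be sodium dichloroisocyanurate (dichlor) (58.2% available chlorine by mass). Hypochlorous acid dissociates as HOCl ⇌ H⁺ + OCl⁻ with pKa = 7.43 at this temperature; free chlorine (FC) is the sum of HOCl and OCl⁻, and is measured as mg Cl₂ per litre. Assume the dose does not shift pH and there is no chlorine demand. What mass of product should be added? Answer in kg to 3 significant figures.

Volume: 1490 m³ = 1,490,000 L.
[OCl⁻]/[HOCl] = 10^(pH − pKa) = 10^(8.17 − 7.43) = 5.495; fraction as HOCl = 1/(1 + 5.495) = 0.154.
Free chlorine required for 2.62 ppm HOCl: 2.62 / 0.154 = 17.02 ppm.
FC to add: 17.02 − 0.1 = 16.92 mg/L as Cl₂.
Cl₂ equivalent: 16.92 mg/L × 1,490,000 L = 25,210 g.
Product at 58.2% available Cl: 25,210 / 0.582 = 43,310 g.

43.3 kg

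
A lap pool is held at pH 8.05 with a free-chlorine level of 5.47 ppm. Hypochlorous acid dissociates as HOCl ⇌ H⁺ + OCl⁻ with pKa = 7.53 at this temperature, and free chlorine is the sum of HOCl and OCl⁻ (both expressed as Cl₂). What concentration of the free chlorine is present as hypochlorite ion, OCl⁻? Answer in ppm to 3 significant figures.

[OCl⁻]/[HOCl] = 10^(pH − pKa) = 10^(8.05 − 7.53) = 10^0.52 = 3.311.
Fraction as HOCl = 1 / (1 + 3.311) = 0.2319.
OCl⁻ = (1 − 0.2319) × 5.47 ppm = 4.201 ppm.

4.20 ppm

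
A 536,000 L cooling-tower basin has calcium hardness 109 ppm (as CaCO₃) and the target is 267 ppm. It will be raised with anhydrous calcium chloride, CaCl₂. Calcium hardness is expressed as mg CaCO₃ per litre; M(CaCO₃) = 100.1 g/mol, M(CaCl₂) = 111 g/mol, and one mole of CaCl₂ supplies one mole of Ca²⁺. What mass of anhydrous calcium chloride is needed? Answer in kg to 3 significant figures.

93.9 kg

Hardness to add: (267 − 109) = 158 mg/L as CaCO₃ × 536,000 L = 84,690 g as CaCO₃.
Moles of Ca²⁺ (1 mol Ca²⁺ ≡ 1 mol CaCO₃): 84,690 / 100.1 g/mol = 846 mol.
Mass of CaCl₂: 846 × 111 = 93,910 g.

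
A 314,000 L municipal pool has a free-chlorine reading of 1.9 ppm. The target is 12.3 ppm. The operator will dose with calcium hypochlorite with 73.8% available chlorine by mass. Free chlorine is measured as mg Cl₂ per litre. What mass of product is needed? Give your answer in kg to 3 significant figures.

4.42 kg

Chlorine deficit: 12.3 − 1.9 = 10.4 ppm = 10.4 mg/L as Cl₂.
Cl₂ equivalent needed: 10.4 mg/L × 314,000 L = 3,266,000 mg = 3266 g.
Product at 73.8% available chlorine: 3266 / 0.738 = 4425 g.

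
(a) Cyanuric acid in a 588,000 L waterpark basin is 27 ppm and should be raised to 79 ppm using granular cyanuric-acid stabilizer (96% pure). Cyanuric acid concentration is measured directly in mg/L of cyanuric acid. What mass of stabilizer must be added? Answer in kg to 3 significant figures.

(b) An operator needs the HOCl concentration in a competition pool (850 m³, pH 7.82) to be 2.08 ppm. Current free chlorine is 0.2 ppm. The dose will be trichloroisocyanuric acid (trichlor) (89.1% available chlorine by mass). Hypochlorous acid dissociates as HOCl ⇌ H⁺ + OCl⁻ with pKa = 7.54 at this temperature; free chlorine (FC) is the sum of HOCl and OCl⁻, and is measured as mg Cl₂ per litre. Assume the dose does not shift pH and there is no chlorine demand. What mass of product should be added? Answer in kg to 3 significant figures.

(a) 31.9 kg; (b) 5.57 kg

(a) CYA to add: (79 − 27) = 52 mg/L × 588,000 L = 30,580 g cyanuric acid.
(a) At 96% purity: 30,580 / 0.96 = 31,850 g product.

(b) Volume: 850 m³ = 850,000 L.
(b) [OCl⁻]/[HOCl] = 10^(pH − pKa) = 10^(7.82 − 7.54) = 1.905; fraction as HOCl = 1/(1 + 1.905) = 0.3442.
(b) Free chlorine required for 2.08 ppm HOCl: 2.08 / 0.3442 = 6.043 ppm.
(b) FC to add: 6.043 − 0.2 = 5.843 mg/L as Cl₂.
(b) Cl₂ equivalent: 5.843 mg/L × 850,000 L = 4967 g.
(b) Product at 89.1% available Cl: 4967 / 0.891 = 5574 g.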